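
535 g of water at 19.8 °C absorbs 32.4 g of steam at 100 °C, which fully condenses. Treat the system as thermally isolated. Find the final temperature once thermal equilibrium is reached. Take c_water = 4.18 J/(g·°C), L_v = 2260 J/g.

T_f ≈ 55.3 °C

Heat gained plus heat lost sum to zero:
latent heat released on condensation: 32.4×2260 = 73224; condensed water 100 °C→T: 135.43(T − 100); original water: 2236.3(T − 19.8)
2371.7 T = 73224 + 13543 + 44279 = 131046
T ≈ 55.25 °C, under the boiling point, so the assumption holds.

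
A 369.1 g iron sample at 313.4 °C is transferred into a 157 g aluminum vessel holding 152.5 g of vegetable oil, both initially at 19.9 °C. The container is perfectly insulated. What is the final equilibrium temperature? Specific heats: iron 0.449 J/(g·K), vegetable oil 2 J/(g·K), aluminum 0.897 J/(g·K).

T_f ≈ 99.4 °C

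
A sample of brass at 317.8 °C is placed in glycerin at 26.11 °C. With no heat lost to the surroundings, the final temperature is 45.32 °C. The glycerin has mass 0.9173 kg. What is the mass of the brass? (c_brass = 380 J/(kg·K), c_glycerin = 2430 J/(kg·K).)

Heat gained plus heat lost sum to zero:
m·380·(45.32 − 317.8) + 0.9173·2430·(45.32 − 26.11) = 0
-103542 m = -42820
m = -42820/-103542 ≈ 0.4135 kg

m ≈ 0.414 kg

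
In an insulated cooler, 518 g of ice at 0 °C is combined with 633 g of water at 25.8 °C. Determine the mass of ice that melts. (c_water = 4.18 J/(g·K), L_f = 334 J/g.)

m_melted ≈ 204 g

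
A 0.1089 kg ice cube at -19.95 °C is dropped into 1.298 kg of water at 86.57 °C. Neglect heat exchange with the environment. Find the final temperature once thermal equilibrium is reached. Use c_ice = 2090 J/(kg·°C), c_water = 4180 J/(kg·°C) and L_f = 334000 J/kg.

Taking heat into each body as positive, Σ m c ΔT = 0:
warm ice to 0 °C: 0.1089×2090×(0 − (-19.95)) = 4540.6
  latent heat to melt: 0.1089×334000 = 36373
  warm the meltwater: 455.2 T
  water: 5425.6(T − 86.57)
5880.8 T = 469698 − 40913 = 428784
T ≈ 72.91 °C. Since T > 0 °C, the all-ice-melts assumption holds.

T_f ≈ 72.9 °C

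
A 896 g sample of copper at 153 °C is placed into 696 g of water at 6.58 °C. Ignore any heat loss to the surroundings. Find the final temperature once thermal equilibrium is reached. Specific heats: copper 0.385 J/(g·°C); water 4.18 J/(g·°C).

T_f ≈ 22.1 °C

Energy conservation, ΣQ = 0:
896×0.385×(T − 153) + 696×4.18×(T − 6.58) = 0
3254.2 T = 71922
T = 71922/3254.2 ≈ 22.10 °C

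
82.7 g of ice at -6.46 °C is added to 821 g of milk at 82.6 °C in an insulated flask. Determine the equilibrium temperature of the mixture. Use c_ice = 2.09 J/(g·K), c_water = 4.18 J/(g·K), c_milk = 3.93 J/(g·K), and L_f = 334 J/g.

T_f ≈ 66.6 °C

Taking heat into each body as positive, Σ m c ΔT = 0:
ice -6.46→0 °C: 82.7·2.09·6.46 = 1116.6
  melt ice: 82.7·334 = 27622
  meltwater 0→T: 82.7·4.18·T = 345.69 T
  milk cools: 821·3.93·(T − 82.6) = 3226.5(T − 82.6)
3572.2 T = 266511 − 28738 = 237773
T ≈ 66.56 °C (positive, so assuming full melt was valid).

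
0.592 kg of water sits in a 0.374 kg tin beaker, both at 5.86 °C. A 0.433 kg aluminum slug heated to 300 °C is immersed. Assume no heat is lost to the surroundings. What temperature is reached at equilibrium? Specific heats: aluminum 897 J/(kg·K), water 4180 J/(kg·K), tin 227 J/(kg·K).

Let T be the final temperature. ΣQ_i = 0:
0.433*897*(T − 300) + 0.592*4180*(T − 5.86) + 0.374*227*(T − 5.86) = 0
388.4(T − 300) + 2474.6(T − 5.86) + 84.9(T − 5.86) = 0
2947.9 T = 131519
T ≈ 44.61 °C

T_f ≈ 44.6 °C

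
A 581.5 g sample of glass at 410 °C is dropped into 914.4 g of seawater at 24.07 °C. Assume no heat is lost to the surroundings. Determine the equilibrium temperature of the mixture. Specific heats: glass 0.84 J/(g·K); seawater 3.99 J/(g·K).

T_f ≈ 69.6 °C

Energy conservation, ΣQ = 0:
581.5·0.84·(T − 410) + 914.4·3.99·(T − 24.07) = 0
4136.9 T = 288087
T ≈ 69.64 °C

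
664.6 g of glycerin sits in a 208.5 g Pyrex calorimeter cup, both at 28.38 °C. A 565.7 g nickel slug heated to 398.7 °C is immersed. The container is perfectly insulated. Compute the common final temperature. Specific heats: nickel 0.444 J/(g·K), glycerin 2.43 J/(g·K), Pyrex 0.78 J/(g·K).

T_f ≈ 74.2 °C

Net heat exchanged in the isolated system is zero:
565.7*0.444*(T − 398.7) + 664.6*2.43*(T − 28.38) + 208.5*0.78*(T − 28.38) = 0
251.17(T − 398.7) + 1615(T − 28.38) + 162.63(T − 28.38) = 0
2028.8 T = 150590
T = 150590 / 2028.8 = 74.2 °C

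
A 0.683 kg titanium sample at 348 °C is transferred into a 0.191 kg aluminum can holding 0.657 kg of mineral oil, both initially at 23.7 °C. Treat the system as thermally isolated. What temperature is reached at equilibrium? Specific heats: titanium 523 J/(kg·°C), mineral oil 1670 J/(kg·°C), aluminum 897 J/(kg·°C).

T_f ≈ 95.0 °C

Energy conservation, ΣQ = 0:
0.683·523·(T − 348) + 0.657·1670·(T − 23.7) + 0.191·897·(T − 23.7) = 0
1625.7 T = 154373
T = 154373 / 1625.7 = 95 °C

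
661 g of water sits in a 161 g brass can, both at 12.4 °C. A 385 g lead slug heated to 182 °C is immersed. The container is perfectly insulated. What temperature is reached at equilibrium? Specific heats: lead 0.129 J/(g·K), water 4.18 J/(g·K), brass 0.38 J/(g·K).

T_f ≈ 15.3 °C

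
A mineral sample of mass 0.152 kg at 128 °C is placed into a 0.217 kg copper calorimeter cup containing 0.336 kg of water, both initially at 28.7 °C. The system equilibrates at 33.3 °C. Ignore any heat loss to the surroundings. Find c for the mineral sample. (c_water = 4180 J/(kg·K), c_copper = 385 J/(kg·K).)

Energy conservation, ΣQ = 0:
0.152×c×(33.3 − 128) + 0.336×4180×(33.3 − 28.7) + 0.217×385×(33.3 − 28.7) = 0
-14.39 c = -6844.9
c = -6844.9/-14.39 ≈ 475.5 J/(kg·K)

c ≈ 476 J/(kg·K)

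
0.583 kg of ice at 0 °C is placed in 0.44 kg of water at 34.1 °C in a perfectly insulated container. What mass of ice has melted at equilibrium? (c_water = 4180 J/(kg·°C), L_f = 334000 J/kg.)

Water can give up m c ΔT = 0.44·4180·34.1 = 62717 J before reaching 0 °C.
To melt every bit of ice: 0.583·334000 = 194722 J.
That's not enough to melt it all — equilibrium is at 0 °C with ice remaining.
m_melt = 62717 / L_f = 0.1878 kg.

m_melted ≈ 0.188 kg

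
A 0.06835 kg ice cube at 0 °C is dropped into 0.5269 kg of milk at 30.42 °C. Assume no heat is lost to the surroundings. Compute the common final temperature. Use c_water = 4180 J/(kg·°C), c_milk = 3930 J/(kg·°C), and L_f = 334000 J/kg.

Energy balance with sensible and latent terms:
fusion: m_ice L_f = 0.06835×334000 = 22829
  meltwater 0→T: 0.06835×4180×T = 285.7 T
  milk cools: 0.5269×3930×(T − 30.42) = 2070.7(T − 30.42)
2356.4 T = 62991 − 22829 = 40162
T ≈ 17.04 °C — above 0 °C, consistent with complete melting.

T_f ≈ 17.0 °C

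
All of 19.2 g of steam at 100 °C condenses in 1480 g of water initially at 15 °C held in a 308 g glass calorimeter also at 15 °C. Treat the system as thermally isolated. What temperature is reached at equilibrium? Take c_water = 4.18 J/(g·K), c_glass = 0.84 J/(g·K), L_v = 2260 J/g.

T_f ≈ 22.7 °C

Let T be the final temperature. ΣQ_i = 0:
steam→water at 100 °C releases m L_v = 19.2·2260 = 43392; condensed water 100 °C→T: 80.26(T − 100); water warms: 1480·4.18·(T − 15) = 6186.4(T − 15); glass cup: 308·0.84·(T − 15) = 258.72(T − 15)
6525.4 T = 43392 + 8025.6 + 96677 = 148094
T ≈ 22.70 °C — below 100 °C, confirming all the steam condensed.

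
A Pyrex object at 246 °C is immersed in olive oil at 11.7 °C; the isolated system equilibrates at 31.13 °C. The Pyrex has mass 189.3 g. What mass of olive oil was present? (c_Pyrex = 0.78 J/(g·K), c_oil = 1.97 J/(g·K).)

m ≈ 829 g

Heat gained plus heat lost sum to zero:
189.3·0.78·(31.13 − 246) + m·1.97·(31.13 − 11.7) = 0
38.28 m = 31726
m = 31726/38.28 ≈ 828.9 g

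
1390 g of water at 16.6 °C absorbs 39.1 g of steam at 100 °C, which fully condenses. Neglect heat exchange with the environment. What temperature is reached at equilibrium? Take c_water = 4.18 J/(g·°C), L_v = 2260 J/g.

Sum of m c ΔT and latent-heat terms is zero:
steam→water at 100 °C releases m L_v = 39.1·2260 = 88366
  condensate cools 100→T: 39.1·4.18·(T − 100) = 163.44(T − 100)
  water warms: 1390·4.18·(T − 16.6) = 5810.2(T − 16.6)
5973.6 T = 88366 + 16344 + 96449 = 201159
T ≈ 33.67 °C (< 100 °C, so full condensation is consistent).

T_f ≈ 33.7 °C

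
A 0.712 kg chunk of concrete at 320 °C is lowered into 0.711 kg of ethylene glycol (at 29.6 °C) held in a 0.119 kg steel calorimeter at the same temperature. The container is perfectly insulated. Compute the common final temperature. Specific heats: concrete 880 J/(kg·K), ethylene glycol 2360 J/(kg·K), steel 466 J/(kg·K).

T_f ≈ 106.7 °C

Setting the total heat transfer to zero:
0.712×880×(T − 320) + 0.711×2360×(T − 29.6) + 0.119×466×(T − 29.6) = 0
(626.56 + 1678 + 55.45) T = 626.56×320 + 1678×29.6 + 55.45×29.6
T = 251808 / 2360 = 107 °C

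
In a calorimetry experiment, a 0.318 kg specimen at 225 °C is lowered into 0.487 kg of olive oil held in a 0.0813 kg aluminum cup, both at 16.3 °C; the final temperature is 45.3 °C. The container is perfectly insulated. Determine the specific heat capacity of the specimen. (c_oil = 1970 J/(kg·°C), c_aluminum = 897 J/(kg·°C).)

c ≈ 524 J/(kg·°C)

Heat gained plus heat lost sum to zero:
0.318·c·(45.3 − 225) + 0.487·1970·(45.3 − 16.3) + 0.0813·897·(45.3 − 16.3) = 0
-57.14 c = -29937
c = -29937/-57.14 ≈ 523.9 J/(kg·°C)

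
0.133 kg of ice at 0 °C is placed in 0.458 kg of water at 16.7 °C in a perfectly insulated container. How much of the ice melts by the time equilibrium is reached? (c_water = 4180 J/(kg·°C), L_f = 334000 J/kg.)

m_melted ≈ 0.0957 kg

Cooling the water to 0 °C releases 0.458×4180×16.7 = 31971 J.
Fully melting the ice requires m_ice L_f = 0.133×334000 = 44422 J.
Since 31971 < 44422 J, not all the ice melts; equilibrium is at 0 °C.
m_melt = 31971 / L_f = 0.09572 kg.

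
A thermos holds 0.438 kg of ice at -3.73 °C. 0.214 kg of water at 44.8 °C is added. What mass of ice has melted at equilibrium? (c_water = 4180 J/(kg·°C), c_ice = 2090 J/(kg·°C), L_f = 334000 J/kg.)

Water can give up m c ΔT = 0.214×4180×44.8 = 40074 J before reaching 0 °C.
Warming the ice to 0 °C takes 0.438×2090×3.73 = 3414.5 J, leaving 36660 J for melting.
Fully melting the ice requires m_ice L_f = 0.438×334000 = 146292 J.
Since 36660 < 146292 J, not all the ice melts; equilibrium is at 0 °C.
m_melted×334000 = 36660  ⇒  m_melted ≈ 0.1098 kg.

m_melted ≈ 0.11 kg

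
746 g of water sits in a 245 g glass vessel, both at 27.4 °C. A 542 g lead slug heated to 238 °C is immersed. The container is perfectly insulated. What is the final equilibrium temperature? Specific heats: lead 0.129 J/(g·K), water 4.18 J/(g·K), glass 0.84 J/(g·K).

T_f ≈ 31.7 °C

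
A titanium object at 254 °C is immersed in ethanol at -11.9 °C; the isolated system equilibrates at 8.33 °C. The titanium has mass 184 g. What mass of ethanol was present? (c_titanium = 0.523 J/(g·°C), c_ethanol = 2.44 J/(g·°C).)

m ≈ 479 g

Heat lost by the titanium = heat gained by the ethanol:
184×0.523×(254 − 8.33) = m×2.44×(8.33 − (-11.9))
49.36 m = 23641  ⇒  m ≈ 478.9 g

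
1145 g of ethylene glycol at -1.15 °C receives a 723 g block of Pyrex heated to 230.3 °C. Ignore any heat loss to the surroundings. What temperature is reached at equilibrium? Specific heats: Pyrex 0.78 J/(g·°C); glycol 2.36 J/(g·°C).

T_f ≈ 38.8 °C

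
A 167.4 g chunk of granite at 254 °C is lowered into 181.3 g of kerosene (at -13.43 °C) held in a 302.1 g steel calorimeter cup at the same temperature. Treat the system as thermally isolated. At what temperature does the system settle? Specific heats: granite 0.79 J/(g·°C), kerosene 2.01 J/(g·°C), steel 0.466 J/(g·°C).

Let T be the final temperature. ΣQ_i = 0:
167.4*0.79*(T − 254) + 181.3*2.01*(T − (-13.43)) + 302.1*0.466*(T − (-13.43)) = 0
132.25(T − 254) + 364.41(T − (-13.43)) + 140.78(T − (-13.43)) = 0
637.44 T = 26806
T ≈ 42.05 °C

T_f ≈ 42.1 °C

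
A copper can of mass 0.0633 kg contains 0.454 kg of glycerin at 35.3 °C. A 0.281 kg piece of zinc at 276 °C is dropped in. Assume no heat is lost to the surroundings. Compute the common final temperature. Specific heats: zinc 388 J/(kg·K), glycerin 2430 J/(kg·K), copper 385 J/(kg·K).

T_f ≈ 56.5 °C

With ΣQ=0 the equilibrium temperature is the m·c-weighted mean:
T_f = (109.03·276 + 1103.2·35.3 + 24.37·35.3) / (109.03 + 1103.2 + 24.37)
    = 69896 / 1236.6 ≈ 56.52 °C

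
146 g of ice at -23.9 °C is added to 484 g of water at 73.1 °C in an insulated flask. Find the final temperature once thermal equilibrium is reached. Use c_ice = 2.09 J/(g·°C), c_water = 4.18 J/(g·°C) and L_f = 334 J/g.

Conservation of energy gives ΣQ = 0:
warm ice to 0 °C: 146·2.09·(0 − (-23.9)) = 7292.8
  fusion: m_ice L_f = 146·334 = 48764
  meltwater 0→T: 146·4.18·T = 610.28 T
  water cools: 484·4.18·(T − 73.1) = 2023.1(T − 73.1)
2633.4 T = 147890 − 56057 = 91833
T ≈ 34.87 °C — above 0 °C, consistent with complete melting.

T_f ≈ 34.9 °C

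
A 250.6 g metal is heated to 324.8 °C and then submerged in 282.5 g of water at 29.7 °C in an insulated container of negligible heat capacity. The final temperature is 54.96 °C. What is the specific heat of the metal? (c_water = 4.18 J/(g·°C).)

c ≈ 0.441 J/(g·°C)

m_s c (T_s − T_f) = m_water c_water (T_f − T_0):
250.6×c×(324.8 − 54.96) = 282.5×4.18×(54.96 − 29.7)
67622 c = 29828  ⇒  c ≈ 0.4411 J/(g·°C)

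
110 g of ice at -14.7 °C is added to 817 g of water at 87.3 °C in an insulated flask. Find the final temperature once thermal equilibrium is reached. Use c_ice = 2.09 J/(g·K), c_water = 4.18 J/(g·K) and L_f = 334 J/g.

T_f ≈ 66.6 °C

Taking heat into each body as positive, Σ m c ΔT = 0:
ice -14.7→0 °C: 110×2.09×14.7 = 3379.5
  fusion: m_ice L_f = 110×334 = 36740
  warm the meltwater: 459.8 T
  water: 3415.1(T − 87.3)
3874.9 T = 298135 − 40120 = 258015
T ≈ 66.59 °C — above 0 °C, consistent with complete melting.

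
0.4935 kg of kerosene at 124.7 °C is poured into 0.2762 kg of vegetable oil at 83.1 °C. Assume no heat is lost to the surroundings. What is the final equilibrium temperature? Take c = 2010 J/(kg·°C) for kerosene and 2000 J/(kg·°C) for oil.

With ΣQ=0 the equilibrium temperature is the m·c-weighted mean:
T_f = (991.93×124.7 + 552.4×83.1) / (991.93 + 552.4)
    = 169599 / 1544.3 ≈ 109.82 °C

T_f ≈ 109.8 °C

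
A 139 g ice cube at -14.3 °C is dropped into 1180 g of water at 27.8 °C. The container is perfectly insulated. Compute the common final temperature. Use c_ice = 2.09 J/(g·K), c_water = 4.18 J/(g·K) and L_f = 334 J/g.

Energy balance with sensible and latent terms:
warm ice to 0 °C: 139·2.09·(0 − (-14.3)) = 4154.3
  melt ice: 139·334 = 46426
  warm the meltwater: 581.02 T
  water: 4932.4(T − 27.8)
5513.4 T = 137121 − 50580 = 86540
T ≈ 15.70 °C. Since T > 0 °C, the all-ice-melts assumption holds.

T_f ≈ 15.7 °C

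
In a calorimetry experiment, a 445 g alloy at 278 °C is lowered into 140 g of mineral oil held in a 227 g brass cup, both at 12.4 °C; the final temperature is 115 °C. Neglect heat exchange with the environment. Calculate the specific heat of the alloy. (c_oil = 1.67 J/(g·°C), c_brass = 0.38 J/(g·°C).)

c ≈ 0.453 J/(g·°C)

Taking heat into each body as positive, Σ m c ΔT = 0:
445×c×(115 − 278) + 140×1.67×(115 − 12.4) + 227×0.38×(115 − 12.4) = 0
-72535 c = -32838
c = -32838/-72535 ≈ 0.4527 J/(g·°C)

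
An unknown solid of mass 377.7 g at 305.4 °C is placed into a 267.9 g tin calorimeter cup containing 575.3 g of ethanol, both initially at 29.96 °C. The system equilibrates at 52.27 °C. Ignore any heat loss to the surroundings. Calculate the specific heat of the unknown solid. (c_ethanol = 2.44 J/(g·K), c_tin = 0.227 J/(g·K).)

c ≈ 0.342 J/(g·K)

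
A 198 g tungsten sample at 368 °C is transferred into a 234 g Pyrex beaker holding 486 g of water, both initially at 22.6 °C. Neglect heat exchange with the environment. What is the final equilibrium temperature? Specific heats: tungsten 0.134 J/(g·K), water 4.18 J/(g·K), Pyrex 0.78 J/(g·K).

T_f = Σ m_i c_i T_i / Σ m_i c_i:
T_f = (26.53·368 + 2031.5·22.6 + 182.52·22.6) / (26.53 + 2031.5 + 182.52)
    = 59800 / 2240.5 ≈ 26.69 °C

T_f ≈ 26.7 °C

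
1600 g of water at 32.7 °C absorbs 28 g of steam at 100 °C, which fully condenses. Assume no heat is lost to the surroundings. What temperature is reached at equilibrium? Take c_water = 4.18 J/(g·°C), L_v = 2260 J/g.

Conservation of energy gives ΣQ = 0:
latent heat released on condensation: 28×2260 = 63280
  condensate cools 100→T: 28×4.18×(T − 100) = 117.04(T − 100)
  water warms: 1600×4.18×(T − 32.7) = 6688(T − 32.7)
6805 T = 63280 + 11704 + 218698 = 293682
T ≈ 43.16 °C, under the boiling point, so the assumption holds.

T_f ≈ 43.2 °C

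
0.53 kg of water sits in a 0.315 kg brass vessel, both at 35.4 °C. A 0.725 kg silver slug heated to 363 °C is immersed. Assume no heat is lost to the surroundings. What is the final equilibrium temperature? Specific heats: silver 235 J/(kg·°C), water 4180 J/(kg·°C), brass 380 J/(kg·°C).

With ΣQ=0 the equilibrium temperature is the m·c-weighted mean:
T_f = (170.38·363 + 2215.4·35.4 + 119.7·35.4) / (170.38 + 2215.4 + 119.7)
    = 144509 / 2505.5 ≈ 57.68 °C

T_f ≈ 57.7 °C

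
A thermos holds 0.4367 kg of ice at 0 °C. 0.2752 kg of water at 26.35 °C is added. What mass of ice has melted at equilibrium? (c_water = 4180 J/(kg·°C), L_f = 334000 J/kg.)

Cooling the water to 0 °C releases 0.2752·4180·26.35 = 30311 J.
Fully melting the ice requires m_ice L_f = 0.4367·334000 = 145858 J.
30311 J < 145858 J, so only part of the ice melts and the system sits at 0 °C.
m_melted·334000 = 30311  ⇒  m_melted ≈ 0.09075 kg.

m_melted ≈ 0.0908 kg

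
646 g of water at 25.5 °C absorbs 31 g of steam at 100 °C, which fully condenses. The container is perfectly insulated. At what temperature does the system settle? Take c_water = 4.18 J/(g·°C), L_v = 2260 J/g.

T_f ≈ 53.7 °C

Conservation of energy gives ΣQ = 0:
steam→water at 100 °C releases m L_v = 31·2260 = 70060
  condensate cools 100→T: 31·4.18·(T − 100) = 129.58(T − 100)
  water warms: 646·4.18·(T − 25.5) = 2700.3(T − 25.5)
2829.9 T = 70060 + 12958 + 68857 = 151875
T ≈ 53.67 °C, under the boiling point, so the assumption holds.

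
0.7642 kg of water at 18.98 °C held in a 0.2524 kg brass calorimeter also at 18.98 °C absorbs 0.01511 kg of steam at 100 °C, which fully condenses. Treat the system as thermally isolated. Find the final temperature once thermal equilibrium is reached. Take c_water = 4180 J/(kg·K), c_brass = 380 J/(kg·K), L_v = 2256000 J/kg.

T_f ≈ 30.7 °C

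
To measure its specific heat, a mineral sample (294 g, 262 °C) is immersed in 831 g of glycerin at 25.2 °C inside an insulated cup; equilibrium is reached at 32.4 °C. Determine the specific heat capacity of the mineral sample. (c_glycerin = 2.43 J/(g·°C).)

Heat lost by the mineral sample = heat gained by the glycerin:
294×c×(262 − 32.4) = 831×2.43×(32.4 − 25.2)
67502 c = 14539  ⇒  c ≈ 0.2154 J/(g·°C)

c ≈ 0.215 J/(g·°C)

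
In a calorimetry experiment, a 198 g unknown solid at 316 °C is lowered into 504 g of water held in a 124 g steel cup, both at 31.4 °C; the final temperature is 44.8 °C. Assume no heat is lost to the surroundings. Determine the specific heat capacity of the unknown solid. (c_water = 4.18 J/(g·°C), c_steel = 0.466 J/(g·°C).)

c ≈ 0.54 J/(g·°C)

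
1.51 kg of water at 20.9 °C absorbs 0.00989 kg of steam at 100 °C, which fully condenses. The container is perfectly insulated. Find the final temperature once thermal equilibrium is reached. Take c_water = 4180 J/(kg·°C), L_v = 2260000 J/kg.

Energy balance with sensible and latent terms:
latent heat released on condensation: 0.00989×2260000 = 22351
  condensate cools 100→T: 0.00989×4180×(T − 100) = 41.34(T − 100)
  original water: 6311.8(T − 20.9)
6353.1 T = 22351 + 4134 + 131917 = 158402
T ≈ 24.93 °C — below 100 °C, confirming all the steam condensed.

T_f ≈ 24.9 °C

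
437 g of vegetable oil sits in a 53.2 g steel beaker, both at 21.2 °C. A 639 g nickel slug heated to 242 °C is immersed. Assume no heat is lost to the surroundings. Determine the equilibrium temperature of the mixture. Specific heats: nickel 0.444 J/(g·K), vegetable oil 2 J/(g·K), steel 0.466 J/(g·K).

T_f ≈ 74.2 °C

Let T be the final temperature. ΣQ_i = 0:
639·0.444·(T − 242) + 437·2·(T − 21.2) + 53.2·0.466·(T − 21.2) = 0
(283.72 + 874 + 24.79) T = 283.72·242 + 874·21.2 + 24.79·21.2
T = 87714 / 1182.5 = 74.2 °C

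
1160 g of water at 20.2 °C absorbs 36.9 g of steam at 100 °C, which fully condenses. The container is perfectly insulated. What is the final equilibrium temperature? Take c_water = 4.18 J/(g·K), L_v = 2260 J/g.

T_f ≈ 39.3 °C

Energy conservation, ΣQ = 0:
latent heat released on condensation: 36.9×2260 = 83394; condensed water 100 °C→T: 154.24(T − 100); original water: 4848.8(T − 20.2)
5003 T = 83394 + 15424 + 97946 = 196764
T ≈ 39.33 °C — below 100 °C, confirming all the steam condensed.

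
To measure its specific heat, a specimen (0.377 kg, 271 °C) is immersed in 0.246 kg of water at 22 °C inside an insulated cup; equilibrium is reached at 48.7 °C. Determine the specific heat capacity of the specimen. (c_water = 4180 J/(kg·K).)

Let T be the final temperature. ΣQ_i = 0:
0.377×c×(48.7 − 271) + 0.246×4180×(48.7 − 22) = 0
-83.81 c = -27455
c = -27455/-83.81 ≈ 327.6 J/(kg·K)

c ≈ 328 J/(kg·K)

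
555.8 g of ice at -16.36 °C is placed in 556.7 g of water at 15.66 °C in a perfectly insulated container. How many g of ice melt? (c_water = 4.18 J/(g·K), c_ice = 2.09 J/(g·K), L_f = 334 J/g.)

Cooling the water to 0 °C releases 556.7·4.18·15.66 = 36441 J.
Of that, 555.8·2.09·16.36 = 19004 J goes to bring the ice to 0 °C, leaving 17437 J.
Melting all 555.8 g of ice would need 555.8·334 = 185637 J.
Since 17437 < 185637 J, not all the ice melts; equilibrium is at 0 °C.
m_melted·334 = 17437  ⇒  m_melted ≈ 52.21 g.

m_melted ≈ 52.2 g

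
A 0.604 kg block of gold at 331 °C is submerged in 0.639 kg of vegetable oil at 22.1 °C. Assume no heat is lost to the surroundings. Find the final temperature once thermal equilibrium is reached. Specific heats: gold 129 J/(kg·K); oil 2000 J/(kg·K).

Set heat shed by the hot body equal to heat absorbed by the cold body:
0.604*129*(331 − T) = 0.639*2000*(T − 22.1)
77.92(331 − T) = 1278(T − 22.1)
1355.9 T = 54034  ⇒  T ≈ 39.85 °C

T_f ≈ 39.9 °C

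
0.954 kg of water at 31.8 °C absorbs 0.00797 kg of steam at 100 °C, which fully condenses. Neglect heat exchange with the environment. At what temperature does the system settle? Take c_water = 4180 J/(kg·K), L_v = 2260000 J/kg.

T_f ≈ 36.8 °C

Energy balance with sensible and latent terms:
steam→water at 100 °C releases m L_v = 0.00797·2260000 = 18012
  condensed water 100 °C→T: 33.31(T − 100)
  water warms: 0.954·4180·(T − 31.8) = 3987.7(T − 31.8)
4021 T = 18012 + 3331.5 + 126809 = 148153
T ≈ 36.84 °C, under the boiling point, so the assumption holds.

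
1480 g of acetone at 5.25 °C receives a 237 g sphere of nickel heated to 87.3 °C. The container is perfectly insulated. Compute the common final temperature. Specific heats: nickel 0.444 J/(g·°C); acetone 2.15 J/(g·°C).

T_f ≈ 7.9 °C

Heat gained plus heat lost sum to zero:
237·0.444·(T − 87.3) + 1480·2.15·(T − 5.25) = 0
105.23(T − 87.3) + 3182(T − 5.25) = 0
3287.2 T = 25892
T = 25892/3287.2 ≈ 7.88 °C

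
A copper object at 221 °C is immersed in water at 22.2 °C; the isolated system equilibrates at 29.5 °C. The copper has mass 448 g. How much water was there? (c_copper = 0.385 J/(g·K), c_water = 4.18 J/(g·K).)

Let T be the final temperature. ΣQ_i = 0:
448×0.385×(29.5 − 221) + m×4.18×(29.5 − 22.2) = 0
30.51 m = 33030
m = 33030/30.51 ≈ 1082 g

m ≈ 1080 g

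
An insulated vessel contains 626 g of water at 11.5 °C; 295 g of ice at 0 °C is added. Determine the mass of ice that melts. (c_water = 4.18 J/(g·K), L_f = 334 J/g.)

m_melted ≈ 90.1 g

Heat available from the water dropping to 0 °C: 626·4.18·11.5 = 30092 J.
To melt every bit of ice: 295·334 = 98530 J.
That's not enough to melt it all — equilibrium is at 0 °C with ice remaining.
m_melt = 30092 / L_f = 90.1 g.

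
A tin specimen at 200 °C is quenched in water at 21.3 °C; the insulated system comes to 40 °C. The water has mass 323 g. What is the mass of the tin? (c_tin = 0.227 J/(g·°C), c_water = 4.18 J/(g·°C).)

m ≈ 695 g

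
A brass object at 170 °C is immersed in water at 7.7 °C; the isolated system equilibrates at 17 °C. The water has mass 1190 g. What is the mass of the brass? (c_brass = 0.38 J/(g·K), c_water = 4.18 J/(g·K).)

m ≈ 796 g

Let T be the final temperature. ΣQ_i = 0:
m×0.38×(17 − 170) + 1190×4.18×(17 − 7.7) = 0
-58.14 m = -46260
m = -46260/-58.14 ≈ 795.7 g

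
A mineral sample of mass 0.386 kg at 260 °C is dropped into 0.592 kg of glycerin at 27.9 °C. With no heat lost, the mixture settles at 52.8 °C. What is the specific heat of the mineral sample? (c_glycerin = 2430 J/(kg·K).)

c ≈ 448 J/(kg·K)

m_s c (T_s − T_f) = m_glycerin c_glycerin (T_f − T_0):
0.386·c·(260 − 52.8) = 0.592·2430·(52.8 − 27.9)
79.98 c = 35820  ⇒  c ≈ 447.9 J/(kg·K)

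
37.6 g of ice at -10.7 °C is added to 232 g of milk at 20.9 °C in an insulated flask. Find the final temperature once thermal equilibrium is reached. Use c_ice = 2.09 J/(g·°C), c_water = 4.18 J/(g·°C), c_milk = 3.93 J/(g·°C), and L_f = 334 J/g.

Setting the total heat transfer to zero:
ice -10.7→0 °C: 37.6·2.09·10.7 = 840.85; melt ice: 37.6·334 = 12558; meltwater 0→T: 37.6·4.18·T = 157.17 T; milk cools: 232·3.93·(T − 20.9) = 911.76(T − 20.9)
1068.9 T = 19056 − 13399 = 5656.5
T ≈ 5.29 °C (positive, so assuming full melt was valid).

T_f ≈ 5.3 °C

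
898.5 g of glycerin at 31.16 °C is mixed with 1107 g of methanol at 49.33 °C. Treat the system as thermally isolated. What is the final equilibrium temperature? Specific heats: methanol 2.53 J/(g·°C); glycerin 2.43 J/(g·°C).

T_f ≈ 41.4 °C

Taking heat into each body as positive, Σ m c ΔT = 0:
1107×2.53×(T − 49.33) + 898.5×2.43×(T − 31.16) = 0
(2800.7 + 2183.4) T = 2800.7×49.33 + 2183.4×31.16
T = 206192/4984.1 ≈ 41.37 °C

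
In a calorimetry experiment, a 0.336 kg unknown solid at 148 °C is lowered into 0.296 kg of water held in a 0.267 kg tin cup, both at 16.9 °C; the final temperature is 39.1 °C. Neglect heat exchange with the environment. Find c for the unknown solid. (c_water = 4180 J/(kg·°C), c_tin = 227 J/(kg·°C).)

c ≈ 787 J/(kg·°C)

Setting the total heat transfer to zero:
0.336×c×(39.1 − 148) + 0.296×4180×(39.1 − 16.9) + 0.267×227×(39.1 − 16.9) = 0
-36.59 c = -28813
c = -28813/-36.59 ≈ 787.5 J/(kg·°C)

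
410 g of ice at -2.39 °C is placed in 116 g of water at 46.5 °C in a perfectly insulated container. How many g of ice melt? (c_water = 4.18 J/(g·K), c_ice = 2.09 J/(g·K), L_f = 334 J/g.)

m_melted ≈ 61.4 g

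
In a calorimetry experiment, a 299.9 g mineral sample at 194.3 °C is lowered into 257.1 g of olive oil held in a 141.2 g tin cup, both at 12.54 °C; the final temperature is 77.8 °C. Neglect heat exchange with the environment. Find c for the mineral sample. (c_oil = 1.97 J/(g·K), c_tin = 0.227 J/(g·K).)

Setting the total heat transfer to zero:
299.9×c×(77.8 − 194.3) + 257.1×1.97×(77.8 − 12.54) + 141.2×0.227×(77.8 − 12.54) = 0
-34938 c = -35145
c = -35145/-34938 ≈ 1.006 J/(g·K)

c ≈ 1.01 J/(g·K)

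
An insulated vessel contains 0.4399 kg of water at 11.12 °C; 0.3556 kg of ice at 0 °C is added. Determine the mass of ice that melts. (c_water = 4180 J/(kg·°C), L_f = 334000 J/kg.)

Water can give up m c ΔT = 0.4399×4180×11.12 = 20447 J before reaching 0 °C.
Fully melting the ice requires m_ice L_f = 0.3556×334000 = 118770 J.
20447 J < 118770 J, so only part of the ice melts and the system sits at 0 °C.
Mass melted = 20447/334000 ≈ 0.06122 kg.

m_melted ≈ 0.0612 kg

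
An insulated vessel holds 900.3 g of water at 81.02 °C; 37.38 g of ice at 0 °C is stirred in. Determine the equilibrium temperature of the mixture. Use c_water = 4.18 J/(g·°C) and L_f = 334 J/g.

Sum of m c ΔT and latent-heat terms is zero:
fusion: m_ice L_f = 37.38×334 = 12485
  meltwater 0→T: 37.38×4.18×T = 156.25 T
  water cools: 900.3×4.18×(T − 81.02) = 3763.3(T − 81.02)
3919.5 T = 304899 − 12485 = 292414
T ≈ 74.60 °C. Since T > 0 °C, the all-ice-melts assumption holds.

T_f ≈ 74.6 °C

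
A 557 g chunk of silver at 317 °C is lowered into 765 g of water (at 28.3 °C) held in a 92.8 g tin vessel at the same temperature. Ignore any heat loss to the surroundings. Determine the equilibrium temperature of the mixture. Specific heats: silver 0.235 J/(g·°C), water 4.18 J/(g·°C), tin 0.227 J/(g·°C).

Conservation of energy gives ΣQ = 0:
557×0.235×(T − 317) + 765×4.18×(T − 28.3) + 92.8×0.227×(T − 28.3) = 0
3349.7 T = 132585
T ≈ 39.58 °C

T_f ≈ 39.6 °C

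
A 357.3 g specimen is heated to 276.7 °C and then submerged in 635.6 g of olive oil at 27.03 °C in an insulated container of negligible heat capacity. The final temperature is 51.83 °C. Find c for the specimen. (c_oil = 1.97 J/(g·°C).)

c ≈ 0.386 J/(g·°C)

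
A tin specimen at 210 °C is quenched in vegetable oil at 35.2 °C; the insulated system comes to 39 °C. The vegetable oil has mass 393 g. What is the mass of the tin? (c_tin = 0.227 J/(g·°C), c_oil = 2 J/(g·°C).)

|Q_tin| = |Q_oil|:
m·0.227·(210 − 39) = 393·2·(39 − 35.2)
38.82 m = 2986.8  ⇒  m ≈ 76.95 g

m ≈ 76.9 g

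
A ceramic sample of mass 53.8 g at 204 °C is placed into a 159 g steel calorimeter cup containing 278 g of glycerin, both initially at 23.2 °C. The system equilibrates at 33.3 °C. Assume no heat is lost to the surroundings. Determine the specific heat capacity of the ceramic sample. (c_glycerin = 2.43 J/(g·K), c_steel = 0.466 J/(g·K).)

Heat gained plus heat lost sum to zero:
53.8×c×(33.3 − 204) + 278×2.43×(33.3 − 23.2) + 159×0.466×(33.3 − 23.2) = 0
-9183.7 c = -7571.3
c = -7571.3/-9183.7 ≈ 0.8244 J/(g·K)

c ≈ 0.824 J/(g·K)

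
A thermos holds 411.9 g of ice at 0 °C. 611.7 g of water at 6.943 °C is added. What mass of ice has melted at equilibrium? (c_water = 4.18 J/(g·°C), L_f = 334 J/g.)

m_melted ≈ 53.2 g

Heat available from the water dropping to 0 °C: 611.7×4.18×6.943 = 17753 J.
Fully melting the ice requires m_ice L_f = 411.9×334 = 137575 J.
Since 17753 < 137575 J, not all the ice melts; equilibrium is at 0 °C.
Mass melted = 17753/334 ≈ 53.15 g.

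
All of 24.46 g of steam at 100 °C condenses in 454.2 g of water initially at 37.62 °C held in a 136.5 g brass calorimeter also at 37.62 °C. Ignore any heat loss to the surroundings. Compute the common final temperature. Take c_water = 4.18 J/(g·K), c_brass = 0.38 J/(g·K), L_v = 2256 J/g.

T_f ≈ 67.6 °C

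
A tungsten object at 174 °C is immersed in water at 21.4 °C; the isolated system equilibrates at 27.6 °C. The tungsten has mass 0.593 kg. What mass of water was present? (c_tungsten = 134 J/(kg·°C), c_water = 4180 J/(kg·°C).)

m ≈ 0.449 kg

Taking heat into each body as positive, Σ m c ΔT = 0:
0.593×134×(27.6 − 174) + m×4180×(27.6 − 21.4) = 0
25916 m = 11633
m = 11633/25916 ≈ 0.4489 kg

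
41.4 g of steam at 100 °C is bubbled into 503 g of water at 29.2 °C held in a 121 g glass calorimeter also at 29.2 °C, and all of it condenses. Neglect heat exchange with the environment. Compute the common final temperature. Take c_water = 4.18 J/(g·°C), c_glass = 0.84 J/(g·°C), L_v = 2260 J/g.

Energy conservation, ΣQ = 0:
steam→water at 100 °C releases m L_v = 41.4×2260 = 93564
  condensed water 100 °C→T: 173.05(T − 100)
  water warms: 503×4.18×(T − 29.2) = 2102.5(T − 29.2)
  cup: 101.64(T − 29.2)
2377.2 T = 93564 + 17305 + 64362 = 175231
T ≈ 73.71 °C, under the boiling point, so the assumption holds.

T_f ≈ 73.7 °C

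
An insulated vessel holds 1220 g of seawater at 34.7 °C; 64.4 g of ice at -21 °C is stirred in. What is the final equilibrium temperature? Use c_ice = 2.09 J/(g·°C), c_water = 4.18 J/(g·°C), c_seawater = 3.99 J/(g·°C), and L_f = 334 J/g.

Sum of m c ΔT and latent-heat terms is zero:
warm ice to 0 °C: 64.4·2.09·(0 − (-21)) = 2826.5; fusion: m_ice L_f = 64.4·334 = 21510; meltwater 0→T: 64.4·4.18·T = 269.19 T; seawater: 4867.8(T − 34.7)
5137 T = 168913 − 24336 = 144577
T ≈ 28.14 °C (positive, so assuming full melt was valid).

T_f ≈ 28.1 °C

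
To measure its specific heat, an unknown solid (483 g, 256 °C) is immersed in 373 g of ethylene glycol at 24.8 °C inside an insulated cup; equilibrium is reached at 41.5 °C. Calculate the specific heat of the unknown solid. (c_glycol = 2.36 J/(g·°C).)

Let T be the final temperature. ΣQ_i = 0:
483·c·(41.5 − 256) + 373·2.36·(41.5 − 24.8) = 0
-103604 c = -14701
c = -14701/-103604 ≈ 0.1419 J/(g·°C)

c ≈ 0.142 J/(g·°C)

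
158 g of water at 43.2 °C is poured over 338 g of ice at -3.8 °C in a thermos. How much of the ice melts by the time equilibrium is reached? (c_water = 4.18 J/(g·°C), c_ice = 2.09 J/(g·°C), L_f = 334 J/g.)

m_melted ≈ 77.4 g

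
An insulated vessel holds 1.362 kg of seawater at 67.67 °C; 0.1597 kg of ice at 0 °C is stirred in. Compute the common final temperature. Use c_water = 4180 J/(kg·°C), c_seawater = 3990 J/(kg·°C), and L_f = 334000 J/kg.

T_f ≈ 51.5 °C

Let T be the final temperature. ΣQ_i = 0:
latent heat to melt: 0.1597×334000 = 53340; meltwater 0→T: 0.1597×4180×T = 667.55 T; seawater cools: 1.362×3990×(T − 67.67) = 5434.4(T − 67.67)
6101.9 T = 367744 − 53340 = 314405
T ≈ 51.53 °C. Since T > 0 °C, the all-ice-melts assumption holds.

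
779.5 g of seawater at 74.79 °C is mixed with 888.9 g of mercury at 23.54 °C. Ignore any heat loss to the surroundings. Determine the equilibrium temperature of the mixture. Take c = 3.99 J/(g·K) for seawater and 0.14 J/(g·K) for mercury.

T_f = Σ m_i c_i T_i / Σ m_i c_i:
T_f = (3110.2×74.79 + 124.45×23.54) / (3110.2 + 124.45)
    = 235542 / 3234.7 ≈ 72.82 °C

T_f ≈ 72.8 °C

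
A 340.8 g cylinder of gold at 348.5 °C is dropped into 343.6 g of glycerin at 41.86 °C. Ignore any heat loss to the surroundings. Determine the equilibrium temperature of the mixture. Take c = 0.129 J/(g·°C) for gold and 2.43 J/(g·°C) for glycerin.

Let T be the final temperature. ΣQ_i = 0:
340.8*0.129*(T − 348.5) + 343.6*2.43*(T − 41.86) = 0
43.96(T − 348.5) + 834.95(T − 41.86) = 0
(43.96 + 834.95) T = 43.96*348.5 + 834.95*41.86
T ≈ 57.20 °C

T_f ≈ 57.2 °C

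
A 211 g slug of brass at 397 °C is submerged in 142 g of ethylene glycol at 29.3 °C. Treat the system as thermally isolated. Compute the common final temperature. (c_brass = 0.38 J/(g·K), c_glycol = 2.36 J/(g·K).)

T_f ≈ 100.3 °C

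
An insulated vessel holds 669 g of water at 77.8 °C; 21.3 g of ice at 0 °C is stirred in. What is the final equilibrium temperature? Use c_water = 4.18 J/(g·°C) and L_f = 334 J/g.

Energy conservation, ΣQ = 0:
fusion: m_ice L_f = 21.3×334 = 7114.2; meltwater 0→T: 21.3×4.18×T = 89.03 T; water cools: 669×4.18×(T − 77.8) = 2796.4(T − 77.8)
2885.5 T = 217561 − 7114.2 = 210447
T ≈ 72.93 °C — above 0 °C, consistent with complete melting.

T_f ≈ 72.9 °C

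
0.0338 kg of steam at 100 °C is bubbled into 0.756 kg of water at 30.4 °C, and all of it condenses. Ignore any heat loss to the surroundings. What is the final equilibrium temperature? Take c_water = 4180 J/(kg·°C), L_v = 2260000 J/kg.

Conservation of energy gives ΣQ = 0:
condense steam: −0.0338×2260000 = −76388; condensate cools 100→T: 0.0338×4180×(T − 100) = 141.28(T − 100); water warms: 0.756×4180×(T − 30.4) = 3160.1(T − 30.4)
3301.4 T = 76388 + 14128 + 96066 = 186583
T ≈ 56.52 °C, under the boiling point, so the assumption holds.

T_f ≈ 56.5 °C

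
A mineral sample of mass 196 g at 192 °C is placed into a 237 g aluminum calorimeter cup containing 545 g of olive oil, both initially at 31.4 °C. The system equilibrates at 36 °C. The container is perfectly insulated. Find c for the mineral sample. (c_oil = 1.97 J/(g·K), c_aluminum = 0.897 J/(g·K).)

c ≈ 0.194 J/(g·K)

Conservation of energy gives ΣQ = 0:
196×c×(36 − 192) + 545×1.97×(36 − 31.4) + 237×0.897×(36 − 31.4) = 0
-30576 c = -5916.7
c = -5916.7/-30576 ≈ 0.1935 J/(g·K)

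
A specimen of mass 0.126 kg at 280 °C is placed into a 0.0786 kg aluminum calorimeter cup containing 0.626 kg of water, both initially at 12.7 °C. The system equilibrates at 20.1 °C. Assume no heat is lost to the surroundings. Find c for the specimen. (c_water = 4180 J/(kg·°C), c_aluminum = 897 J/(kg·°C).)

Net heat exchanged in the isolated system is zero:
0.126·c·(20.1 − 280) + 0.626·4180·(20.1 − 12.7) + 0.0786·897·(20.1 − 12.7) = 0
-32.75 c = -19885
c = -19885/-32.75 ≈ 607.2 J/(kg·°C)

c ≈ 607 J/(kg·°C)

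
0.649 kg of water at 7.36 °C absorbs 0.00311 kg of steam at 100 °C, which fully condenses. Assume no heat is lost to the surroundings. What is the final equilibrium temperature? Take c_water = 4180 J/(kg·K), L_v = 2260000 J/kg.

T_f ≈ 10.4 °C

Setting the total heat transfer to zero:
latent heat released on condensation: 0.00311·2260000 = 7028.6; condensed water 100 °C→T: 13(T − 100); water warms: 0.649·4180·(T − 7.36) = 2712.8(T − 7.36)
2725.8 T = 7028.6 + 1300 + 19966 = 28295
T ≈ 10.38 °C — below 100 °C, confirming all the steam condensed.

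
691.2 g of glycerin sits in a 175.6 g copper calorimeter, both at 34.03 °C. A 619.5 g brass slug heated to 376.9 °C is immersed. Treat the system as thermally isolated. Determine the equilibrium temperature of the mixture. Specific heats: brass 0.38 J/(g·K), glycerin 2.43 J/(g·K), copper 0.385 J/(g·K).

Heat gained plus heat lost sum to zero:
619.5*0.38*(T − 376.9) + 691.2*2.43*(T − 34.03) + 175.6*0.385*(T − 34.03) = 0
235.41(T − 376.9) + 1679.6(T − 34.03) + 67.61(T − 34.03) = 0
1982.6 T = 148184
T = 148184 / 1982.6 = 74.7 °C

T_f ≈ 74.7 °C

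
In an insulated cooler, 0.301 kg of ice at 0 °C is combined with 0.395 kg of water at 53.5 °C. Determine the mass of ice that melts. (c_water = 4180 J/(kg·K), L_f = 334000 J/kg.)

m_melted ≈ 0.264 kg

Water can give up m c ΔT = 0.395·4180·53.5 = 88334 J before reaching 0 °C.
To melt every bit of ice: 0.301·334000 = 100534 J.
88334 J < 100534 J, so only part of the ice melts and the system sits at 0 °C.
m_melted·334000 = 88334  ⇒  m_melted ≈ 0.2645 kg.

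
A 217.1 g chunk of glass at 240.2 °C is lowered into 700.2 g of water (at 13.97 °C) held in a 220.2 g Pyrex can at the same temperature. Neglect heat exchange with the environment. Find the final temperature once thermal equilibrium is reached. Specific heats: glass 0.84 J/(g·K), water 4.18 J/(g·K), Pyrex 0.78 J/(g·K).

Let T be the final temperature. ΣQ_i = 0:
217.1*0.84*(T − 240.2) + 700.2*4.18*(T − 13.97) + 220.2*0.78*(T − 13.97) = 0
3281 T = 87091
T = 87091/3281 ≈ 26.54 °C

T_f ≈ 26.5 °C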